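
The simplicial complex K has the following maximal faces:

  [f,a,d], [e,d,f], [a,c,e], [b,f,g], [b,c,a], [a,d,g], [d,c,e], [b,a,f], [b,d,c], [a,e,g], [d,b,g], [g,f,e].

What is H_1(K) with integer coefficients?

H_1 = Z/2.

Take the total order a < b < c < d < e < f < g on the vertex set. Then K (dimension 2) consists of the simplices:

  0-simplices (7): a, b, c, d, e, f, g
  1-simplices (18): ab, ac, ad, ae, af, ag, bc, bd, bf, bg, cd, ce, de, df, dg, ef, eg, fg
  2-simplices (12): abc, abf, ace, adf, adg, aeg, bcd, bdg, bfg, cde, def, efg

Hence C_0 ≅ Z^7, C_1 ≅ Z^18, C_2 ≅ Z^12.

Boundary ∂_1: C_1 → C_0 is given by ∂[p,q] = [q] − [p]. For instance
  ∂ab = b − a.
The 7×18 boundary matrix has rank 6 and Smith normal form diag(1,1,1,1,1,1).

Boundary ∂_2: C_2 → C_1 maps a triangle to the signed sum of its edges. For instance
  ∂adg = dg − ag + ad,
  ∂cde = de − ce + cd.
The 18×12 boundary matrix has rank 12 and Smith normal form diag(1,1,1,1,1,1,1,1,1,1,1,2).

Now H_k = ker ∂_k / im ∂_{k+1}, so:

  H_1: rank ker ∂_1 − rank ∂_2 = (18 − 6) − 12 = 0, and ∂_2 has invariant factor 2 > 1, so H_1 = Z/2.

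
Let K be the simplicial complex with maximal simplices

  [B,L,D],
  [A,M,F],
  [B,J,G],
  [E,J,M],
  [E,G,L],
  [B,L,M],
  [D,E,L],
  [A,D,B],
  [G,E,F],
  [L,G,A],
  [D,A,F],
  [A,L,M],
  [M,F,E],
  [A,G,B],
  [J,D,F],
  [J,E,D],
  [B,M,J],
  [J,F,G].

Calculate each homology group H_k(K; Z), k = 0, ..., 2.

H_0 = Z,  H_1 = Z × Z/2,  H_2 = 0.

Fix the vertex order A < B < D < E < F < G < J < L < M and write every simplex with vertices in increasing order. Then dim K = 2 and the simplices of K are:

  0-simplices (9): A, B, D, E, F, G, J, L, M
  1-simplices (27): AB, AD, AF, AG, AL, AM, BD, BG, BJ, BL, BM, DE, DF, DJ, DL, EF, EG, EJ, EL, EM, FG, FJ, FM, GJ, GL, JM, LM
  2-simplices (18): ABD, ABG, ADF, AFM, AGL, ALM, BDL, BGJ, BJM, BLM, DEJ, DEL, DFJ, EFG, EFM, EGL, EJM, FGJ

Hence C_0 ≅ Z^9, C_1 ≅ Z^27, C_2 ≅ Z^18.

∂_1: C_1 → C_0 is given by ∂[p,q] = [q] − [p].
The 9×27 boundary matrix has rank 8 and Smith normal form diag(1,1,1,1,1,1,1,1).

The boundary map ∂_2: C_2 → C_1 sends each 2-simplex [p,q,r] to [q,r] − [p,r] + [p,q]. For instance
  ∂ABG = BG − AG + AB,
  ∂EFG = FG − EG + EF.
The 27×18 boundary matrix has rank 18 and Smith normal form diag(1,1,1,1,1,1,1,1,1,1,1,1,1,1,1,1,1,2).

From H_k ≅ ker(∂_k) / im(∂_{k+1}) we obtain:

  H_0: rank C_0 − rank ∂_1 = 9 − 8 = 1, and the invariant factors of ∂_1 are all 1, so H_0 = Z.
  H_1: rank ker ∂_1 − rank ∂_2 = (27 − 8) − 18 = 1, and ∂_2 has invariant factor 2 > 1, so H_1 = Z × Z/2.
  H_2: rank ker ∂_2 − rank ∂_3 = (18 − 18) − 0 = 0, and there is no ∂_3, so H_2 = 0.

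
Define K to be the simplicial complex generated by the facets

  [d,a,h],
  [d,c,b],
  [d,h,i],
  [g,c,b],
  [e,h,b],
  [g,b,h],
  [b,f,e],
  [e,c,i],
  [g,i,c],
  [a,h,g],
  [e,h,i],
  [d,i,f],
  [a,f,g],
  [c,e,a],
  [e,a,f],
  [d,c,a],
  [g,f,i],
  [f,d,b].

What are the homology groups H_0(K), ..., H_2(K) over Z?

K has 9 vertices, 27 edges, 18 triangles.
rank ∂_0 = 0, rank ∂_1 = 8 ⇒ b_0 = 9 − 0 − 8 = 1; all invariant factors of ∂_1 are 1 so no torsion. So H_0 = Z.
rank ∂_1 = 8, rank ∂_2 = 17 ⇒ b_1 = 27 − 8 − 17 = 2; all invariant factors of ∂_2 are 1 so no torsion. So H_1 = Z^2.
rank ∂_2 = 17, rank ∂_3 = 0 ⇒ b_2 = 18 − 17 − 0 = 1. So H_2 = Z.

H_0 ≅ Z,  H_1 ≅ Z^2,  H_2 ≅ Z.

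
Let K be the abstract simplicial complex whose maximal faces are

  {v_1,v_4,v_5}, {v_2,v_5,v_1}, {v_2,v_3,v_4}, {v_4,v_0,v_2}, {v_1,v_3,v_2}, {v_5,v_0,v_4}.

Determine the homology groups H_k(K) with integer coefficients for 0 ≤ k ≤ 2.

H_0 ≅ Z,  H_1 ≅ Z,  H_2 = 0.

We work with the vertex ordering v_0 < v_1 < v_2 < v_3 < v_4 < v_5. The simplices of K, each written with vertices in increasing order, are:

  0-simplices (6): [v_0], [v_1], [v_2], [v_3], [v_4], [v_5]
  1-simplices (12): [v_0,v_2], [v_0,v_4], [v_0,v_5], [v_1,v_2], [v_1,v_3], [v_1,v_4], [v_1,v_5], [v_2,v_3], [v_2,v_4], [v_2,v_5], [v_3,v_4], [v_4,v_5]
  2-simplices (6): [v_0,v_2,v_4], [v_0,v_4,v_5], [v_1,v_2,v_3], [v_1,v_2,v_5], [v_1,v_4,v_5], [v_2,v_3,v_4]

giving chain groups C_0 ≅ Z^6, C_1 ≅ Z^12, C_2 ≅ Z^6.

∂_1: C_1 → C_0 is given by ∂[p,q] = [q] − [p]. For instance
  ∂[v_0,v_4] = [v_4] − [v_0].
The resulting 6×12 matrix has rank 5, and its Smith normal form has invariant factors (1,1,1,1,1).

Boundary ∂_2: C_2 → C_1 acts by ∂[p,q,r] = [q,r] − [p,r] + [p,q]. For instance
  ∂[v_1,v_4,v_5] = [v_4,v_5] − [v_1,v_5] + [v_1,v_4],
  ∂[v_0,v_4,v_5] = [v_4,v_5] − [v_0,v_5] + [v_0,v_4].
The 12×6 boundary matrix has rank 6 and Smith normal form diag(1,1,1,1,1,1).

Now H_k = ker ∂_k / im ∂_{k+1}, so:

  H_0: rank C_0 − rank ∂_1 = 6 − 5 = 1, and the invariant factors of ∂_1 are all 1, so H_0 = Z.
  H_1: rank ker ∂_1 − rank ∂_2 = (12 − 5) − 6 = 1, and the invariant factors of ∂_2 are all 1, so H_1 = Z.
  H_2: rank ker ∂_2 − rank ∂_3 = (6 − 6) − 0 = 0, and there is no ∂_3, so H_2 = 0.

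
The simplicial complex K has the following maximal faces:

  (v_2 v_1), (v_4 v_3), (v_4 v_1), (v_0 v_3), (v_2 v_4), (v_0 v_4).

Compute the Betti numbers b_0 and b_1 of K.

Take the total order v_0 < v_1 < v_2 < v_3 < v_4 on the vertex set. Then K (dimension 1) consists of the simplices:

  0-simplices (5): [v_0], [v_1], [v_2], [v_3], [v_4]
  1-simplices (6): [v_0,v_3], [v_0,v_4], [v_1,v_2], [v_1,v_4], [v_2,v_4], [v_3,v_4]

Hence C_0 ≅ Z^5, C_1 ≅ Z^6.

The boundary map ∂_1: C_1 → C_0 sends each edge [p,q] (with p < q) to q − p. For instance
  ∂[v_0,v_4] = [v_4] − [v_0].
This gives a 5×6 integer matrix of rank 4; reducing to Smith normal form yields diagonal entries (1,1,1,1).

From H_k ≅ ker(∂_k) / im(∂_{k+1}) we obtain:

  H_0: rank C_0 − rank ∂_1 = 5 − 4 = 1, and the invariant factors of ∂_1 are all 1, so H_0 = Z.
  H_1: rank ker ∂_1 − rank ∂_2 = (6 − 4) − 0 = 2, and there is no ∂_2, so H_1 = Z^2.

Hence the Betti numbers are b_0 = 1, b_1 = 2.

b_0 = 1, b_1 = 2.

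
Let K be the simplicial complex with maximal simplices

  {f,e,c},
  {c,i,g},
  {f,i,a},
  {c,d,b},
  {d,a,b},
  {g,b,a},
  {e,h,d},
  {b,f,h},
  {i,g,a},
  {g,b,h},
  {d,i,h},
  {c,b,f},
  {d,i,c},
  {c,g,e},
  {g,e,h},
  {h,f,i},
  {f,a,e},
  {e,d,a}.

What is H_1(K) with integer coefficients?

H_1 = Z^2.

Take the total order a < b < c < d < e < f < g < h < i on the vertex set. Then K (dimension 2) consists of the simplices:

  0-simplices (9): a, b, c, d, e, f, g, h, i
  1-simplices (27): ab, ad, ae, af, ag, ai, bc, bd, bf, bg, bh, cd, ce, cf, cg, ci, de, dh, di, ef, eg, eh, fh, fi, gh, gi, hi
  2-simplices (18): abd, abg, ade, aef, afi, agi, bcd, bcf, bfh, bgh, cdi, cef, ceg, cgi, deh, dhi, egh, fhi

so the chain groups are C_0 ≅ Z^9, C_1 ≅ Z^27, C_2 ≅ Z^18.

∂_1: C_1 → C_0 maps an edge to its endpoints' difference, ∂[p,q] = q − p. For instance
  ∂af = f − a.
This gives a 9×27 integer matrix of rank 8; reducing to Smith normal form yields diagonal entries (1,1,1,1,1,1,1,1).

∂_2: C_2 → C_1 acts by ∂[p,q,r] = [q,r] − [p,r] + [p,q]. For instance
  ∂afi = fi − ai + af,
  ∂abd = bd − ad + ab.
As a 27×18 matrix over Z this has rank 17, with invariant factors (1,1,1,1,1,1,1,1,1,1,1,1,1,1,1,1,1).

Computing H_k = (kernel of ∂_k) / (image of ∂_{k+1}):

  H_1: rank ker ∂_1 − rank ∂_2 = (27 − 8) − 17 = 2, and the invariant factors of ∂_2 are all 1, so H_1 = Z^2.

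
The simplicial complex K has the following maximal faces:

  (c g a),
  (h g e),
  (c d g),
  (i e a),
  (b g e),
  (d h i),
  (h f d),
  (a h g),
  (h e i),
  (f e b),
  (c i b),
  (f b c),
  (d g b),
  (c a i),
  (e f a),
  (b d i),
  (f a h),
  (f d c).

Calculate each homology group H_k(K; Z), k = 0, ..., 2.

K has 9 vertices, 27 edges, 18 triangles.
rank ∂_0 = 0, rank ∂_1 = 8 ⇒ b_0 = 9 − 0 − 8 = 1; all invariant factors of ∂_1 are 1 so no torsion. So H_0 = Z.
rank ∂_1 = 8, rank ∂_2 = 18 ⇒ b_1 = 27 − 8 − 18 = 1; ∂_2 has invariant factor(s) [2] giving torsion. So H_1 = Z ⊕ Z/2.
rank ∂_2 = 18, rank ∂_3 = 0 ⇒ b_2 = 18 − 18 − 0 = 0. So H_2 = 0.

H_0 ≅ Z,  H_1 ≅ Z ⊕ Z/2,  H_2 = 0.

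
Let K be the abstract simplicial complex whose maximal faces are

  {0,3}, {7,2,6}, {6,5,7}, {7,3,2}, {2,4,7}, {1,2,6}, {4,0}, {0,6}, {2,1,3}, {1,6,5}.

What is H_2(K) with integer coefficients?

H_2 ≅ 0.

Take the total order 0 < 1 < 2 < 3 < 4 < 5 < 6 < 7 on the vertex set. Then K (dimension 2) consists of the simplices:

  0-simplices (8): [0], [1], [2], [3], [4], [5], [6], [7]
  1-simplices (16): [0,3], [0,4], [0,6], [1,2], [1,3], [1,5], [1,6], [2,3], [2,4], [2,6], [2,7], [3,7], [4,7], [5,6], [5,7], [6,7]
  2-simplices (7): [1,2,3], [1,2,6], [1,5,6], [2,3,7], [2,4,7], [2,6,7], [5,6,7]

giving chain groups C_0 ≅ Z^8, C_1 ≅ Z^16, C_2 ≅ Z^7.

Boundary ∂_1: C_1 → C_0 maps an edge to its endpoints' difference, ∂[p,q] = q − p. For instance
  ∂[1,6] = [6] − [1].
The 8×16 boundary matrix has rank 7 and Smith normal form diag(1,1,1,1,1,1,1).

The boundary map ∂_2: C_2 → C_1 sends each 2-simplex [p,q,r] to [q,r] − [p,r] + [p,q]. For instance
  ∂[2,6,7] = [6,7] − [2,7] + [2,6],
  ∂[5,6,7] = [6,7] − [5,7] + [5,6].
As a 16×7 matrix over Z this has rank 7, with invariant factors (1,1,1,1,1,1,1).

Reading off H_k = ker ∂_k / im ∂_{k+1}:

  H_2: rank ker ∂_2 − rank ∂_3 = (7 − 7) − 0 = 0, and there is no ∂_3, so H_2 ≅ 0.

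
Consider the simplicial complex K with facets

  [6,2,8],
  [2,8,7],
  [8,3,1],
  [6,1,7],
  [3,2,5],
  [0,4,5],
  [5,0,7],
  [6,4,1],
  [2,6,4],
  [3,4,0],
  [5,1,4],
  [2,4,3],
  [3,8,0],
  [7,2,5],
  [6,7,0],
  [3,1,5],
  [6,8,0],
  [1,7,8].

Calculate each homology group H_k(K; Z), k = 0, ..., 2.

Take the total order 0 < 1 < 2 < 3 < 4 < 5 < 6 < 7 < 8 on the vertex set. Then K (dimension 2) consists of the simplices:

  0-simplices (9): [0], [1], [2], [3], [4], [5], [6], [7], [8]
  1-simplices (27): (27 of them)
  2-simplices (18): [0,3,4], [0,3,8], [0,4,5], [0,5,7], [0,6,7], [0,6,8], [1,3,5], [1,3,8], [1,4,5], [1,4,6], [1,6,7], [1,7,8], [2,3,4], [2,3,5], [2,4,6], [2,5,7], [2,6,8], [2,7,8]

Hence C_0 ≅ Z^9, C_1 ≅ Z^27, C_2 ≅ Z^18.

Boundary ∂_1: C_1 → C_0 sends each edge [p,q] (with p < q) to q − p. For instance
  ∂[0,6] = [6] − [0].
The 9×27 boundary matrix has rank 8 and Smith normal form diag(1,1,1,1,1,1,1,1).

The boundary map ∂_2: C_2 → C_1 sends each 2-simplex [p,q,r] to [q,r] − [p,r] + [p,q]. For instance
  ∂[2,4,6] = [4,6] − [2,6] + [2,4],
  ∂[1,3,8] = [3,8] − [1,8] + [1,3].
The resulting 27×18 matrix has rank 18, and its Smith normal form has invariant factors (1,1,1,1,1,1,1,1,1,1,1,1,1,1,1,1,1,2).

Reading off H_k = ker ∂_k / im ∂_{k+1}:

  H_0: rank C_0 − rank ∂_1 = 9 − 8 = 1, and the invariant factors of ∂_1 are all 1, so H_0 = Z.
  H_1: rank ker ∂_1 − rank ∂_2 = (27 − 8) − 18 = 1, and ∂_2 has invariant factor 2 > 1, so H_1 = Z × Z/2.
  H_2: rank ker ∂_2 − rank ∂_3 = (18 − 18) − 0 = 0, and there is no ∂_3, so H_2 = 0.

(K is a triangulation of the Klein bottle.)

H_0 ≅ Z,  H_1 ≅ Z × Z/2,  H_2 = 0.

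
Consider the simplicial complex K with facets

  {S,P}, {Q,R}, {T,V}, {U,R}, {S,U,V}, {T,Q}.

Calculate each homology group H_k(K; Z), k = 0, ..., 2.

H_0 = Z,  H_1 = Z,  H_2 = 0.

K has 7 vertices, 8 edges, 1 triangle.
rank ∂_0 = 0, rank ∂_1 = 6 ⇒ b_0 = 7 − 0 − 6 = 1; all invariant factors of ∂_1 are 1 so no torsion. So H_0 ≅ Z.
rank ∂_1 = 6, rank ∂_2 = 1 ⇒ b_1 = 8 − 6 − 1 = 1; all invariant factors of ∂_2 are 1 so no torsion. So H_1 ≅ Z.
rank ∂_2 = 1, rank ∂_3 = 0 ⇒ b_2 = 1 − 1 − 0 = 0. So H_2 ≅ 0.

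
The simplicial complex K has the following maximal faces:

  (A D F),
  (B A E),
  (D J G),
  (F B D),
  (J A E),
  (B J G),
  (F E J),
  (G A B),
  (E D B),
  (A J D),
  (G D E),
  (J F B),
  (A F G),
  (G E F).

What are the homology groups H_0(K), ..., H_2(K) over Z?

Fix the vertex order A < B < D < E < F < G < J and write every simplex with vertices in increasing order. Then dim K = 2 and the simplices of K are:

  0-simplices (7): A, B, D, E, F, G, J
  1-simplices (21): AB, AD, AE, AF, AG, AJ, BD, BE, BF, BG, BJ, DE, DF, DG, DJ, EF, EG, EJ, FG, FJ, GJ
  2-simplices (14): ABE, ABG, ADF, ADJ, AEJ, AFG, BDE, BDF, BFJ, BGJ, DEG, DGJ, EFG, EFJ

so the chain groups are C_0 ≅ Z^7, C_1 ≅ Z^21, C_2 ≅ Z^14.

Boundary ∂_1: C_1 → C_0 is given by ∂[p,q] = [q] − [p].
The resulting 7×21 matrix has rank 6, and its Smith normal form has invariant factors (1,1,1,1,1,1).

The boundary map ∂_2: C_2 → C_1 acts by ∂[p,q,r] = [q,r] − [p,r] + [p,q]. For instance
  ∂EFG = FG − EG + EF,
  ∂AFG = FG − AG + AF.
The resulting 21×14 matrix has rank 13, and its Smith normal form has invariant factors (1,1,1,1,1,1,1,1,1,1,1,1,1).

From H_k ≅ ker(∂_k) / im(∂_{k+1}) we obtain:

  H_0: rank C_0 − rank ∂_1 = 7 − 6 = 1, and the invariant factors of ∂_1 are all 1, so H_0 = Z.
  H_1: rank ker ∂_1 − rank ∂_2 = (21 − 6) − 13 = 2, and the invariant factors of ∂_2 are all 1, so H_1 = Z^2.
  H_2: rank ker ∂_2 − rank ∂_3 = (14 − 13) − 0 = 1, and there is no ∂_3, so H_2 = Z.

(K is a triangulation of the torus T^2.)

H_0 ≅ Z,  H_1 ≅ Z^2,  H_2 ≅ Z.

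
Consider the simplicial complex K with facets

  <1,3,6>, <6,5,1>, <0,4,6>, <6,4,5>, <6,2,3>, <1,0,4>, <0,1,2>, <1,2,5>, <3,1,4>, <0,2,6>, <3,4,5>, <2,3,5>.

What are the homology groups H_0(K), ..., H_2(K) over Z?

Fix the vertex order 0 < 1 < 2 < 3 < 4 < 5 < 6 and write every simplex with vertices in increasing order. Then dim K = 2 and the simplices of K are:

  0-simplices (7): [0], [1], [2], [3], [4], [5], [6]
  1-simplices (18): [0,1], [0,2], [0,4], [0,6], [1,2], [1,3], [1,4], [1,5], [1,6], [2,3], [2,5], [2,6], [3,4], [3,5], [3,6], [4,5], [4,6], [5,6]
  2-simplices (12): [0,1,2], [0,1,4], [0,2,6], [0,4,6], [1,2,5], [1,3,4], [1,3,6], [1,5,6], [2,3,5], [2,3,6], [3,4,5], [4,5,6]

so the chain groups are C_0 ≅ Z^7, C_1 ≅ Z^18, C_2 ≅ Z^12.

∂_1: C_1 → C_0 is given by ∂[p,q] = [q] − [p]. For instance
  ∂[4,5] = [5] − [4].
As a 7×18 matrix over Z this has rank 6, with invariant factors (1,1,1,1,1,1).

The boundary map ∂_2: C_2 → C_1 sends each 2-simplex [p,q,r] to [q,r] − [p,r] + [p,q]. For instance
  ∂[4,5,6] = [5,6] − [4,6] + [4,5],
  ∂[1,3,6] = [3,6] − [1,6] + [1,3].
As a 18×12 matrix over Z this has rank 12, with invariant factors (1,1,1,1,1,1,1,1,1,1,1,2).

Now H_k = ker ∂_k / im ∂_{k+1}, so:

  H_0: rank C_0 − rank ∂_1 = 7 − 6 = 1, and the invariant factors of ∂_1 are all 1, so H_0 ≅ Z.
  H_1: rank ker ∂_1 − rank ∂_2 = (18 − 6) − 12 = 0, and ∂_2 has invariant factor 2 > 1, so H_1 ≅ Z/2.
  H_2: rank ker ∂_2 − rank ∂_3 = (12 − 12) − 0 = 0, and there is no ∂_3, so H_2 ≅ 0.

As a check, the Euler characteristic is 7 − 18 + 12 = 1, which agrees with 1 − 0 + 0 = 1.

H_0 = Z,  H_1 = Z/2,  H_2 = 0.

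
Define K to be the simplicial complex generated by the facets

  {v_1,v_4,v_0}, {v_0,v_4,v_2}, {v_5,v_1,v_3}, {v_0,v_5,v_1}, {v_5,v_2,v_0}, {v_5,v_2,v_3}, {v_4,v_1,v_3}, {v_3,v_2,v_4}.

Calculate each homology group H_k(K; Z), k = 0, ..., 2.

We work with the vertex ordering v_0 < v_1 < v_2 < v_3 < v_4 < v_5. The simplices of K, each written with vertices in increasing order, are:

  0-simplices (6): [v_0], [v_1], [v_2], [v_3], [v_4], [v_5]
  1-simplices (12): [v_0,v_1], [v_0,v_2], [v_0,v_4], [v_0,v_5], [v_1,v_3], [v_1,v_4], [v_1,v_5], [v_2,v_3], [v_2,v_4], [v_2,v_5], [v_3,v_4], [v_3,v_5]
  2-simplices (8): [v_0,v_1,v_4], [v_0,v_1,v_5], [v_0,v_2,v_4], [v_0,v_2,v_5], [v_1,v_3,v_4], [v_1,v_3,v_5], [v_2,v_3,v_4], [v_2,v_3,v_5]

so the chain groups are C_0 ≅ Z^6, C_1 ≅ Z^12, C_2 ≅ Z^8.

∂_1: C_1 → C_0 sends each edge [p,q] (with p < q) to q − p. For instance
  ∂[v_2,v_3] = [v_3] − [v_2].
The resulting 6×12 matrix has rank 5, and its Smith normal form has invariant factors (1,1,1,1,1).

Boundary ∂_2: C_2 → C_1 sends each 2-simplex [p,q,r] to [q,r] − [p,r] + [p,q]. For instance
  ∂[v_2,v_3,v_5] = [v_3,v_5] − [v_2,v_5] + [v_2,v_3],
  ∂[v_1,v_3,v_4] = [v_3,v_4] − [v_1,v_4] + [v_1,v_3].
As a 12×8 matrix over Z this has rank 7, with invariant factors (1,1,1,1,1,1,1).

From H_k ≅ ker(∂_k) / im(∂_{k+1}) we obtain:

  H_0: rank C_0 − rank ∂_1 = 6 − 5 = 1, and the invariant factors of ∂_1 are all 1, so H_0 ≅ Z.
  H_1: rank ker ∂_1 − rank ∂_2 = (12 − 5) − 7 = 0, and the invariant factors of ∂_2 are all 1, so H_1 ≅ 0.
  H_2: rank ker ∂_2 − rank ∂_3 = (8 − 7) − 0 = 1, and there is no ∂_3, so H_2 ≅ Z.

As a check, the Euler characteristic is 6 − 12 + 8 = 2, which agrees with 1 − 0 + 1 = 2.
(K is a triangulation of the 2-sphere S^2.)

H_0 ≅ Z,  H_1 = 0,  H_2 ≅ Z.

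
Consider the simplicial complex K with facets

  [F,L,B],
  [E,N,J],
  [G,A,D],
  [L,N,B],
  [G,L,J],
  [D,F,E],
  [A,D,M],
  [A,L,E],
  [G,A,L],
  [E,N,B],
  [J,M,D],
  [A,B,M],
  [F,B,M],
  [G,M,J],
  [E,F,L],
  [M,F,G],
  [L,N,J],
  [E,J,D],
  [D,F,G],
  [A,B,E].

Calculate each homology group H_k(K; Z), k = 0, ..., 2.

H_0 = Z,  H_1 = Z ⊕ Z/2,  H_2 = 0.

Take the total order A < B < D < E < F < G < J < L < M < N on the vertex set. Then K (dimension 2) consists of the simplices:

  0-simplices (10): A, B, D, E, F, G, J, L, M, N
  1-simplices (30): AB, AD, AE, AG, AL, AM, BE, BF, BL, BM, BN, DE, DF, DG, DJ, DM, EF, EJ, EL, EN, FG, FL, FM, GJ, GL, GM, JL, JM, JN, LN
  2-simplices (20): ABE, ABM, ADG, ADM, AEL, AGL, BEN, BFL, BFM, BLN, DEF, DEJ, DFG, DJM, EFL, EJN, FGM, GJL, GJM, JLN

so the chain groups are C_0 ≅ Z^10, C_1 ≅ Z^30, C_2 ≅ Z^20.

Boundary ∂_1: C_1 → C_0 sends each edge [p,q] (with p < q) to q − p. For instance
  ∂DM = M − D.
This gives a 10×30 integer matrix of rank 9; reducing to Smith normal form yields diagonal entries (1,1,1,1,1,1,1,1,1).

The boundary map ∂_2: C_2 → C_1 sends each 2-simplex [p,q,r] to [q,r] − [p,r] + [p,q]. For instance
  ∂GJL = JL − GL + GJ,
  ∂FGM = GM − FM + FG.
As a 30×20 matrix over Z this has rank 20, with invariant factors (1,1,1,1,1,1,1,1,1,1,1,1,1,1,1,1,1,1,1,2).

From H_k ≅ ker(∂_k) / im(∂_{k+1}) we obtain:

  H_0: rank C_0 − rank ∂_1 = 10 − 9 = 1, and the invariant factors of ∂_1 are all 1, so H_0 = Z.
  H_1: rank ker ∂_1 − rank ∂_2 = (30 − 9) − 20 = 1, and ∂_2 has invariant factor 2 > 1, so H_1 = Z ⊕ Z/2.
  H_2: rank ker ∂_2 − rank ∂_3 = (20 − 20) − 0 = 0, and there is no ∂_3, so H_2 = 0.

(K is a triangulation of the Klein bottle.)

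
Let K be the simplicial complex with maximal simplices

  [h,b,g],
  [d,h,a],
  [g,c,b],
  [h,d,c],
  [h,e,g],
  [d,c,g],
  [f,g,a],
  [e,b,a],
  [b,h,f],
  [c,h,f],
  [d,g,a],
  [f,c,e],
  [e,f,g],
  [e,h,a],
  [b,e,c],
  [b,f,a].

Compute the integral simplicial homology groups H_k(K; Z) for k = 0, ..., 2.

H_0 ≅ Z,  H_1 ≅ Z^2,  H_2 ≅ Z.

K has 8 vertices, 24 edges, 16 triangles.
rank ∂_0 = 0, rank ∂_1 = 7 ⇒ b_0 = 8 − 0 − 7 = 1; all invariant factors of ∂_1 are 1 so no torsion. So H_0 = Z.
rank ∂_1 = 7, rank ∂_2 = 15 ⇒ b_1 = 24 − 7 − 15 = 2; all invariant factors of ∂_2 are 1 so no torsion. So H_1 = Z^2.
rank ∂_2 = 15, rank ∂_3 = 0 ⇒ b_2 = 16 − 15 − 0 = 1. So H_2 = Z.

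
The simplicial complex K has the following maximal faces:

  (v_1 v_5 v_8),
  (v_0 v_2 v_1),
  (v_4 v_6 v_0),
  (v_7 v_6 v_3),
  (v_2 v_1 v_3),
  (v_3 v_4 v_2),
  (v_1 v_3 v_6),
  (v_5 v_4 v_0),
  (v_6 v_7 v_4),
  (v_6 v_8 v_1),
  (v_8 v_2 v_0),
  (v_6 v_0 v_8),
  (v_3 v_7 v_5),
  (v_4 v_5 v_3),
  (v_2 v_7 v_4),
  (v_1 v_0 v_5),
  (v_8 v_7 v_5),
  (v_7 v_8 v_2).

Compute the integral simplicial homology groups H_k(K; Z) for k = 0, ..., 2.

H_0 ≅ Z,  H_1 ≅ Z ⊕ Z_2,  H_2 = 0.

We work with the vertex ordering v_0 < v_1 < v_2 < v_3 < v_4 < v_5 < v_6 < v_7 < v_8. The simplices of K, each written with vertices in increasing order, are:

  0-simplices (9): [v_0], [v_1], [v_2], [v_3], [v_4], [v_5], [v_6], [v_7], [v_8]
  1-simplices (27): (27 of them)
  2-simplices (18): (18 of them)

so the chain groups are C_0 ≅ Z^9, C_1 ≅ Z^27, C_2 ≅ Z^18.

∂_1: C_1 → C_0 maps an edge to its endpoints' difference, ∂[p,q] = q − p.
The 9×27 boundary matrix has rank 8 and Smith normal form diag(1,1,1,1,1,1,1,1).

∂_2: C_2 → C_1 maps a triangle to the signed sum of its edges. For instance
  ∂[v_1,v_6,v_8] = [v_6,v_8] − [v_1,v_8] + [v_1,v_6],
  ∂[v_1,v_2,v_3] = [v_2,v_3] − [v_1,v_3] + [v_1,v_2].
The resulting 27×18 matrix has rank 18, and its Smith normal form has invariant factors (1,1,1,1,1,1,1,1,1,1,1,1,1,1,1,1,1,2).

Now H_k = ker ∂_k / im ∂_{k+1}, so:

  H_0: rank C_0 − rank ∂_1 = 9 − 8 = 1, and the invariant factors of ∂_1 are all 1, so H_0 ≅ Z.
  H_1: rank ker ∂_1 − rank ∂_2 = (27 − 8) − 18 = 1, and ∂_2 has invariant factor 2 > 1, so H_1 ≅ Z ⊕ Z_2.
  H_2: rank ker ∂_2 − rank ∂_3 = (18 − 18) − 0 = 0, and there is no ∂_3, so H_2 ≅ 0.

(K is a triangulation of the Klein bottle.)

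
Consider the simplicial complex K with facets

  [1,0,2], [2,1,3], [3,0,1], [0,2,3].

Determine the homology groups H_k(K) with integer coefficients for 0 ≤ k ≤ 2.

Order the vertices as 0 < 1 < 2 < 3. Listing each simplex with vertices in this order, K has dimension 2 with simplices:

  0-simplices (4): [0], [1], [2], [3]
  1-simplices (6): [0,1], [0,2], [0,3], [1,2], [1,3], [2,3]
  2-simplices (4): [0,1,2], [0,1,3], [0,2,3], [1,2,3]

Hence C_0 ≅ Z^4, C_1 ≅ Z^6, C_2 ≅ Z^4.

The boundary map ∂_1: C_1 → C_0 maps an edge to its endpoints' difference, ∂[p,q] = q − p. For instance
  ∂[0,1] = [1] − [0].
The resulting 4×6 matrix has rank 3, and its Smith normal form has invariant factors (1,1,1).

∂_2: C_2 → C_1 maps a triangle to the signed sum of its edges. For instance
  ∂[0,1,2] = [1,2] − [0,2] + [0,1],
  ∂[0,1,3] = [1,3] − [0,3] + [0,1].
As a 6×4 matrix over Z this has rank 3, with invariant factors (1,1,1).

Reading off H_k = ker ∂_k / im ∂_{k+1}:

  H_0: rank C_0 − rank ∂_1 = 4 − 3 = 1, and the invariant factors of ∂_1 are all 1, so H_0 = Z.
  H_1: rank ker ∂_1 − rank ∂_2 = (6 − 3) − 3 = 0, and the invariant factors of ∂_2 are all 1, so H_1 = 0.
  H_2: rank ker ∂_2 − rank ∂_3 = (4 − 3) − 0 = 1, and there is no ∂_3, so H_2 = Z.

As a check, the Euler characteristic is 4 − 6 + 4 = 2, which agrees with 1 − 0 + 1 = 2.

H_0 = Z,  H_1 = 0,  H_2 = Z.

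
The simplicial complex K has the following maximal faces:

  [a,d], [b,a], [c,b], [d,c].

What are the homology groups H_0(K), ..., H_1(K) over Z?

We work with the vertex ordering a < b < c < d. The simplices of K, each written with vertices in increasing order, are:

  0-simplices (4): a, b, c, d
  1-simplices (4): ab, ad, bc, cd

so the chain groups are C_0 ≅ Z^4, C_1 ≅ Z^4.

Boundary ∂_1: C_1 → C_0 maps an edge to its endpoints' difference, ∂[p,q] = q − p. For instance
  ∂ad = d − a.
The 4×4 boundary matrix has rank 3 and Smith normal form diag(1,1,1).

Reading off H_k = ker ∂_k / im ∂_{k+1}:

  H_0: rank C_0 − rank ∂_1 = 4 − 3 = 1, and the invariant factors of ∂_1 are all 1, so H_0 ≅ Z.
  H_1: rank ker ∂_1 − rank ∂_2 = (4 − 3) − 0 = 1, and there is no ∂_2, so H_1 ≅ Z.

(K is a triangulation of the circle S^1.)

H_0 ≅ Z,  H_1 ≅ Z.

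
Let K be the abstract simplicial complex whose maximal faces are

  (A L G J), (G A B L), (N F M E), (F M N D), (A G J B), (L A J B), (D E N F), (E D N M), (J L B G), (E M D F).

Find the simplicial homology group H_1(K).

Fix the vertex order A < B < D < E < F < G < J < L < M < N and write every simplex with vertices in increasing order. Then dim K = 3 and the simplices of K are:

  0-simplices (10): A, B, D, E, F, G, J, L, M, N
  1-simplices (20): AB, AG, AJ, AL, BG, BJ, BL, DE, DF, DM, DN, EF, EM, EN, FM, FN, GJ, GL, JL, MN
  2-simplices (20): ABG, ABJ, ABL, AGJ, AGL, AJL, BGJ, BGL, BJL, DEF, DEM, DEN, DFM, DFN, DMN, EFM, EFN, EMN, FMN, GJL
  3-simplices (10): ABGJ, ABGL, ABJL, AGJL, BGJL, DEFM, DEFN, DEMN, DFMN, EFMN

Hence C_0 ≅ Z^10, C_1 ≅ Z^20, C_2 ≅ Z^20, C_3 ≅ Z^10.

∂_1: C_1 → C_0 is given by ∂[p,q] = [q] − [p]. For instance
  ∂BL = L − B.
As a 10×20 matrix over Z this has rank 8, with invariant factors (1,1,1,1,1,1,1,1).

The boundary map ∂_2: C_2 → C_1 sends each 2-simplex [p,q,r] to [q,r] − [p,r] + [p,q]. For instance
  ∂ABL = BL − AL + AB,
  ∂AJL = JL − AL + AJ.
The 20×20 boundary matrix has rank 12 and Smith normal form diag(1,1,1,1,1,1,1,1,1,1,1,1).

The boundary map ∂_3: C_3 → C_2 sends each 3-simplex σ to the alternating sum Σ_i (−1)^i (σ with its i-th vertex removed). For instance
  ∂DEFM = EFM − DFM + DEM − DEF,
  ∂DEFN = EFN − DFN + DEN − DEF.
This gives a 20×10 integer matrix of rank 8; reducing to Smith normal form yields diagonal entries (1,1,1,1,1,1,1,1).

From H_k ≅ ker(∂_k) / im(∂_{k+1}) we obtain:

  H_1: rank ker ∂_1 − rank ∂_2 = (20 − 8) − 12 = 0, and the invariant factors of ∂_2 are all 1, so H_1 ≅ 0.

(K is a triangulation of the disjoint union of the 3-sphere S^3 and the 3-sphere S^3.)

H_1 ≅ 0.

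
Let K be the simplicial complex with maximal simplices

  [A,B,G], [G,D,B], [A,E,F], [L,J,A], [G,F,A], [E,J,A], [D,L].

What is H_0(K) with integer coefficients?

We work with the vertex ordering A < B < D < E < F < G < J < L. The simplices of K, each written with vertices in increasing order, are:

  0-simplices (8): A, B, D, E, F, G, J, L
  1-simplices (14): AB, AE, AF, AG, AJ, AL, BD, BG, DG, DL, EF, EJ, FG, JL
  2-simplices (6): ABG, AEF, AEJ, AFG, AJL, BDG

Hence C_0 ≅ Z^8, C_1 ≅ Z^14, C_2 ≅ Z^6.

The boundary map ∂_1: C_1 → C_0 sends each edge [p,q] (with p < q) to q − p. For instance
  ∂BG = G − B.
The 8×14 boundary matrix has rank 7 and Smith normal form diag(1,1,1,1,1,1,1).

∂_2: C_2 → C_1 acts by ∂[p,q,r] = [q,r] − [p,r] + [p,q]. For instance
  ∂AEF = EF − AF + AE,
  ∂ABG = BG − AG + AB.
As a 14×6 matrix over Z this has rank 6, with invariant factors (1,1,1,1,1,1).

Reading off H_k = ker ∂_k / im ∂_{k+1}:

  H_0: rank C_0 − rank ∂_1 = 8 − 7 = 1, and the invariant factors of ∂_1 are all 1, so H_0 ≅ Z.

H_0 = Z.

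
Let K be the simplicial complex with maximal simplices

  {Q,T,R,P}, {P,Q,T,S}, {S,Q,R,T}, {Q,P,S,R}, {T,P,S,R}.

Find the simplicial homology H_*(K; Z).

K has 5 vertices, 10 edges, 10 triangles, 5 3-simplices.
rank ∂_0 = 0, rank ∂_1 = 4 ⇒ b_0 = 5 − 0 − 4 = 1; all invariant factors of ∂_1 are 1 so no torsion. So H_0 = Z.
rank ∂_1 = 4, rank ∂_2 = 6 ⇒ b_1 = 10 − 4 − 6 = 0; all invariant factors of ∂_2 are 1 so no torsion. So H_1 = 0.
rank ∂_2 = 6, rank ∂_3 = 4 ⇒ b_2 = 10 − 6 − 4 = 0; all invariant factors of ∂_3 are 1 so no torsion. So H_2 = 0.
rank ∂_3 = 4, rank ∂_4 = 0 ⇒ b_3 = 5 − 4 − 0 = 1. So H_3 = Z.

H_0 ≅ Z,  H_1 = 0,  H_2 = 0,  H_3 ≅ Z.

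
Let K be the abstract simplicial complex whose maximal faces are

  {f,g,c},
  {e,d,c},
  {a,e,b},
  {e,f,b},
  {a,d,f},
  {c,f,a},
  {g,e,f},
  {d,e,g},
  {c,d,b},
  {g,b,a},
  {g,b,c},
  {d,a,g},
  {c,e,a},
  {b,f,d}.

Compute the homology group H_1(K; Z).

H_1 = Z^2.

Take the total order a < b < c < d < e < f < g on the vertex set. Then K (dimension 2) consists of the simplices:

  0-simplices (7): a, b, c, d, e, f, g
  1-simplices (21): ab, ac, ad, ae, af, ag, bc, bd, be, bf, bg, cd, ce, cf, cg, de, df, dg, ef, eg, fg
  2-simplices (14): abe, abg, ace, acf, adf, adg, bcd, bcg, bdf, bef, cde, cfg, deg, efg

so the chain groups are C_0 ≅ Z^7, C_1 ≅ Z^21, C_2 ≅ Z^14.

∂_1: C_1 → C_0 sends each edge [p,q] (with p < q) to q − p. For instance
  ∂ce = e − c.
The 7×21 boundary matrix has rank 6 and Smith normal form diag(1,1,1,1,1,1).

The boundary map ∂_2: C_2 → C_1 sends each 2-simplex [p,q,r] to [q,r] − [p,r] + [p,q]. For instance
  ∂efg = fg − eg + ef,
  ∂bef = ef − bf + be.
This gives a 21×14 integer matrix of rank 13; reducing to Smith normal form yields diagonal entries (1,1,1,1,1,1,1,1,1,1,1,1,1).

Reading off H_k = ker ∂_k / im ∂_{k+1}:

  H_1: rank ker ∂_1 − rank ∂_2 = (21 − 6) − 13 = 2, and the invariant factors of ∂_2 are all 1, so H_1 = Z^2.

(K is a triangulation of the torus T^2.)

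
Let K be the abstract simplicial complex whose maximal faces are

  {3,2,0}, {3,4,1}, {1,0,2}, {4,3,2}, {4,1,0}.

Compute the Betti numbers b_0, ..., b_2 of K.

b_0 = 1, b_1 = 1, b_2 = 0.

Order the vertices as 0 < 1 < 2 < 3 < 4. Listing each simplex with vertices in this order, K has dimension 2 with simplices:

  0-simplices (5): [0], [1], [2], [3], [4]
  1-simplices (10): [0,1], [0,2], [0,3], [0,4], [1,2], [1,3], [1,4], [2,3], [2,4], [3,4]
  2-simplices (5): [0,1,2], [0,1,4], [0,2,3], [1,3,4], [2,3,4]

Hence C_0 ≅ Z^5, C_1 ≅ Z^10, C_2 ≅ Z^5.

The boundary map ∂_1: C_1 → C_0 sends each edge [p,q] (with p < q) to q − p. For instance
  ∂[3,4] = [4] − [3].
This gives a 5×10 integer matrix of rank 4; reducing to Smith normal form yields diagonal entries (1,1,1,1).

Boundary ∂_2: C_2 → C_1 sends each 2-simplex [p,q,r] to [q,r] − [p,r] + [p,q]. For instance
  ∂[0,1,2] = [1,2] − [0,2] + [0,1],
  ∂[0,2,3] = [2,3] − [0,3] + [0,2].
As a 10×5 matrix over Z this has rank 5, with invariant factors (1,1,1,1,1).

Reading off H_k = ker ∂_k / im ∂_{k+1}:

  H_0: rank C_0 − rank ∂_1 = 5 − 4 = 1, and the invariant factors of ∂_1 are all 1, so H_0 = Z.
  H_1: rank ker ∂_1 − rank ∂_2 = (10 − 4) − 5 = 1, and the invariant factors of ∂_2 are all 1, so H_1 = Z.
  H_2: rank ker ∂_2 − rank ∂_3 = (5 − 5) − 0 = 0, and there is no ∂_3, so H_2 = 0.

Hence the Betti numbers are b_0 = 1, b_1 = 1, b_2 = 0.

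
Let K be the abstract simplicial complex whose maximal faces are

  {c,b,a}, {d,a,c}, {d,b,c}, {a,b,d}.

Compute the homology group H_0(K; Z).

H_0 ≅ Z.

We work with the vertex ordering a < b < c < d. The simplices of K, each written with vertices in increasing order, are:

  0-simplices (4): a, b, c, d
  1-simplices (6): ab, ac, ad, bc, bd, cd
  2-simplices (4): abc, abd, acd, bcd

giving chain groups C_0 ≅ Z^4, C_1 ≅ Z^6, C_2 ≅ Z^4.

The boundary map ∂_1: C_1 → C_0 maps an edge to its endpoints' difference, ∂[p,q] = q − p.
The resulting 4×6 matrix has rank 3, and its Smith normal form has invariant factors (1,1,1).

∂_2: C_2 → C_1 maps a triangle to the signed sum of its edges. For instance
  ∂acd = cd − ad + ac,
  ∂abd = bd − ad + ab.
The resulting 6×4 matrix has rank 3, and its Smith normal form has invariant factors (1,1,1).

Computing H_k = (kernel of ∂_k) / (image of ∂_{k+1}):

  H_0: rank C_0 − rank ∂_1 = 4 − 3 = 1, and the invariant factors of ∂_1 are all 1, so H_0 ≅ Z.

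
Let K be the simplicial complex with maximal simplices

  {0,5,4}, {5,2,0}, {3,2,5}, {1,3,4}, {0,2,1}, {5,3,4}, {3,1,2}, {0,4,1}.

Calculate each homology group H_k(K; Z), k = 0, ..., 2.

We work with the vertex ordering 0 < 1 < 2 < 3 < 4 < 5. The simplices of K, each written with vertices in increasing order, are:

  0-simplices (6): [0], [1], [2], [3], [4], [5]
  1-simplices (12): [0,1], [0,2], [0,4], [0,5], [1,2], [1,3], [1,4], [2,3], [2,5], [3,4], [3,5], [4,5]
  2-simplices (8): [0,1,2], [0,1,4], [0,2,5], [0,4,5], [1,2,3], [1,3,4], [2,3,5], [3,4,5]

Hence C_0 ≅ Z^6, C_1 ≅ Z^12, C_2 ≅ Z^8.

The boundary map ∂_1: C_1 → C_0 sends each edge [p,q] (with p < q) to q − p. For instance
  ∂[2,3] = [3] − [2].
The resulting 6×12 matrix has rank 5, and its Smith normal form has invariant factors (1,1,1,1,1).

Boundary ∂_2: C_2 → C_1 sends each 2-simplex [p,q,r] to [q,r] − [p,r] + [p,q]. For instance
  ∂[0,1,4] = [1,4] − [0,4] + [0,1],
  ∂[3,4,5] = [4,5] − [3,5] + [3,4].
The resulting 12×8 matrix has rank 7, and its Smith normal form has invariant factors (1,1,1,1,1,1,1).

Now H_k = ker ∂_k / im ∂_{k+1}, so:

  H_0: rank C_0 − rank ∂_1 = 6 − 5 = 1, and the invariant factors of ∂_1 are all 1, so H_0 = Z.
  H_1: rank ker ∂_1 − rank ∂_2 = (12 − 5) − 7 = 0, and the invariant factors of ∂_2 are all 1, so H_1 = 0.
  H_2: rank ker ∂_2 − rank ∂_3 = (8 − 7) − 0 = 1, and there is no ∂_3, so H_2 = Z.

As a check, the Euler characteristic is 6 − 12 + 8 = 2, which agrees with 1 − 0 + 1 = 2.

H_0 ≅ Z,  H_1 = 0,  H_2 ≅ Z.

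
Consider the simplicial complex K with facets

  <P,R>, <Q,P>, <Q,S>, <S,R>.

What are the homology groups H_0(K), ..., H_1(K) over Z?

H_0 ≅ Z,  H_1 ≅ Z.

Order the vertices as P < Q < R < S. Listing each simplex with vertices in this order, K has dimension 1 with simplices:

  0-simplices (4): P, Q, R, S
  1-simplices (4): PQ, PR, QS, RS

so the chain groups are C_0 ≅ Z^4, C_1 ≅ Z^4.

∂_1: C_1 → C_0 is given by ∂[p,q] = [q] − [p]. For instance
  ∂PR = R − P.
The 4×4 boundary matrix has rank 3 and Smith normal form diag(1,1,1).

Computing H_k = (kernel of ∂_k) / (image of ∂_{k+1}):

  H_0: rank C_0 − rank ∂_1 = 4 − 3 = 1, and the invariant factors of ∂_1 are all 1, so H_0 = Z.
  H_1: rank ker ∂_1 − rank ∂_2 = (4 − 3) − 0 = 1, and there is no ∂_2, so H_1 = Z.

As a check, the Euler characteristic is 4 − 4 = 0, which agrees with 1 − 1 = 0.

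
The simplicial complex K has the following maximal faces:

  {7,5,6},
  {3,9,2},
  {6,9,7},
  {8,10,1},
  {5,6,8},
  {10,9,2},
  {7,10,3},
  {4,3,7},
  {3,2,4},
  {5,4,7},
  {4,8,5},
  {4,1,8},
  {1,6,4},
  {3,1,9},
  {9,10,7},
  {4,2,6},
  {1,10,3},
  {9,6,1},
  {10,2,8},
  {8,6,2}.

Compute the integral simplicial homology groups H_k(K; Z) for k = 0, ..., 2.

Fix the vertex order 1 < 2 < 3 < 4 < 5 < 6 < 7 < 8 < 9 < 10 and write every simplex with vertices in increasing order. Then dim K = 2 and the simplices of K are:

  0-simplices (10): [1], [2], [3], [4], [5], [6], [7], [8], [9], [10]
  1-simplices (30): (30 of them)
  2-simplices (20): (20 of them)

giving chain groups C_0 ≅ Z^10, C_1 ≅ Z^30, C_2 ≅ Z^20.

The boundary map ∂_1: C_1 → C_0 is given by ∂[p,q] = [q] − [p]. For instance
  ∂[3,7] = [7] − [3].
This gives a 10×30 integer matrix of rank 9; reducing to Smith normal form yields diagonal entries (1,1,1,1,1,1,1,1,1).

∂_2: C_2 → C_1 acts by ∂[p,q,r] = [q,r] − [p,r] + [p,q]. For instance
  ∂[2,9,10] = [9,10] − [2,10] + [2,9],
  ∂[2,6,8] = [6,8] − [2,8] + [2,6].
As a 30×20 matrix over Z this has rank 20, with invariant factors (1,1,1,1,1,1,1,1,1,1,1,1,1,1,1,1,1,1,1,2).

Now H_k = ker ∂_k / im ∂_{k+1}, so:

  H_0: rank C_0 − rank ∂_1 = 10 − 9 = 1, and the invariant factors of ∂_1 are all 1, so H_0 = Z.
  H_1: rank ker ∂_1 − rank ∂_2 = (30 − 9) − 20 = 1, and ∂_2 has invariant factor 2 > 1, so H_1 = Z ⊕ Z/2.
  H_2: rank ker ∂_2 − rank ∂_3 = (20 − 20) − 0 = 0, and there is no ∂_3, so H_2 = 0.

(K is a triangulation of the Klein bottle.)

H_0 = Z,  H_1 = Z ⊕ Z/2,  H_2 = 0.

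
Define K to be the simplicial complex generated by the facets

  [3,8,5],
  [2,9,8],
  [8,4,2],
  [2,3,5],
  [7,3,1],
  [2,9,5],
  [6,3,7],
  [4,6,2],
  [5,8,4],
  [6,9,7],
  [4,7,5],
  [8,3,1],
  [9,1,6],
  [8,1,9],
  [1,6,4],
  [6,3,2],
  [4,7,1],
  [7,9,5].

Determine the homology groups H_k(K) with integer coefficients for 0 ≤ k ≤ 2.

We work with the vertex ordering 1 < 2 < 3 < 4 < 5 < 6 < 7 < 8 < 9. The simplices of K, each written with vertices in increasing order, are:

  0-simplices (9): [1], [2], [3], [4], [5], [6], [7], [8], [9]
  1-simplices (27): (27 of them)
  2-simplices (18): [1,3,7], [1,3,8], [1,4,6], [1,4,7], [1,6,9], [1,8,9], [2,3,5], [2,3,6], [2,4,6], [2,4,8], [2,5,9], [2,8,9], [3,5,8], [3,6,7], [4,5,7], [4,5,8], [5,7,9], [6,7,9]

giving chain groups C_0 ≅ Z^9, C_1 ≅ Z^27, C_2 ≅ Z^18.

Boundary ∂_1: C_1 → C_0 maps an edge to its endpoints' difference, ∂[p,q] = q − p. For instance
  ∂[8,9] = [9] − [8].
This gives a 9×27 integer matrix of rank 8; reducing to Smith normal form yields diagonal entries (1,1,1,1,1,1,1,1).

∂_2: C_2 → C_1 sends each 2-simplex [p,q,r] to [q,r] − [p,r] + [p,q]. For instance
  ∂[1,8,9] = [8,9] − [1,9] + [1,8],
  ∂[4,5,7] = [5,7] − [4,7] + [4,5].
The resulting 27×18 matrix has rank 18, and its Smith normal form has invariant factors (1,1,1,1,1,1,1,1,1,1,1,1,1,1,1,1,1,2).

Reading off H_k = ker ∂_k / im ∂_{k+1}:

  H_0: rank C_0 − rank ∂_1 = 9 − 8 = 1, and the invariant factors of ∂_1 are all 1, so H_0 ≅ Z.
  H_1: rank ker ∂_1 − rank ∂_2 = (27 − 8) − 18 = 1, and ∂_2 has invariant factor 2 > 1, so H_1 ≅ Z ⊕ Z/2.
  H_2: rank ker ∂_2 − rank ∂_3 = (18 − 18) − 0 = 0, and there is no ∂_3, so H_2 ≅ 0.

H_0 = Z,  H_1 = Z ⊕ Z/2,  H_2 = 0.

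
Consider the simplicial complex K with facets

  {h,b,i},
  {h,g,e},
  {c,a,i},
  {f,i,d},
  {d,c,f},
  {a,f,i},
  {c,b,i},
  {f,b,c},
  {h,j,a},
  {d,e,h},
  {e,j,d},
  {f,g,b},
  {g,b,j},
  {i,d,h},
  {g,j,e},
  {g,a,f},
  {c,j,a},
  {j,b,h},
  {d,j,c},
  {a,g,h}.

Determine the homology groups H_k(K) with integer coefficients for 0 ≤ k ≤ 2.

We work with the vertex ordering a < b < c < d < e < f < g < h < i < j. The simplices of K, each written with vertices in increasing order, are:

  0-simplices (10): a, b, c, d, e, f, g, h, i, j
  1-simplices (30): ac, af, ag, ah, ai, aj, bc, bf, bg, bh, bi, bj, cd, cf, ci, cj, de, df, dh, di, dj, eg, eh, ej, fg, fi, gh, gj, hi, hj
  2-simplices (20): aci, acj, afg, afi, agh, ahj, bcf, bci, bfg, bgj, bhi, bhj, cdf, cdj, deh, dej, dfi, dhi, egh, egj

Hence C_0 ≅ Z^10, C_1 ≅ Z^30, C_2 ≅ Z^20.

The boundary map ∂_1: C_1 → C_0 maps an edge to its endpoints' difference, ∂[p,q] = q − p. For instance
  ∂di = i − d.
This gives a 10×30 integer matrix of rank 9; reducing to Smith normal form yields diagonal entries (1,1,1,1,1,1,1,1,1).

∂_2: C_2 → C_1 sends each 2-simplex [p,q,r] to [q,r] − [p,r] + [p,q]. For instance
  ∂deh = eh − dh + de,
  ∂cdj = dj − cj + cd.
The resulting 30×20 matrix has rank 20, and its Smith normal form has invariant factors (1,1,1,1,1,1,1,1,1,1,1,1,1,1,1,1,1,1,1,2).

From H_k ≅ ker(∂_k) / im(∂_{k+1}) we obtain:

  H_0: rank C_0 − rank ∂_1 = 10 − 9 = 1, and the invariant factors of ∂_1 are all 1, so H_0 = Z.
  H_1: rank ker ∂_1 − rank ∂_2 = (30 − 9) − 20 = 1, and ∂_2 has invariant factor 2 > 1, so H_1 = Z × Z/2.
  H_2: rank ker ∂_2 − rank ∂_3 = (20 − 20) − 0 = 0, and there is no ∂_3, so H_2 = 0.

As a check, the Euler characteristic is 10 − 30 + 20 = 0, which agrees with 1 − 1 + 0 = 0.
(K is a triangulation of the Klein bottle.)

H_0 = Z,  H_1 = Z × Z/2,  H_2 = 0.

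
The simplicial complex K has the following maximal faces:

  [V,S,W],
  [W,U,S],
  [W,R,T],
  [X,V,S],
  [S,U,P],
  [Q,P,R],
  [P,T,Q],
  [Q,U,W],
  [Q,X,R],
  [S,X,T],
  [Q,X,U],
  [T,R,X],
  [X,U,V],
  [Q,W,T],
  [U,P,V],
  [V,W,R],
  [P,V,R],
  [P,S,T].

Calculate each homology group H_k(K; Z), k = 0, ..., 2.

Order the vertices as P < Q < R < S < T < U < V < W < X. Listing each simplex with vertices in this order, K has dimension 2 with simplices:

  0-simplices (9): P, Q, R, S, T, U, V, W, X
  1-simplices (27): PQ, PR, PS, PT, PU, PV, QR, QT, QU, QW, QX, RT, RV, RW, RX, ST, SU, SV, SW, SX, TW, TX, UV, UW, UX, VW, VX
  2-simplices (18): PQR, PQT, PRV, PST, PSU, PUV, QRX, QTW, QUW, QUX, RTW, RTX, RVW, STX, SUW, SVW, SVX, UVX

giving chain groups C_0 ≅ Z^9, C_1 ≅ Z^27, C_2 ≅ Z^18.

The boundary map ∂_1: C_1 → C_0 is given by ∂[p,q] = [q] − [p]. For instance
  ∂SU = U − S.
The resulting 9×27 matrix has rank 8, and its Smith normal form has invariant factors (1,1,1,1,1,1,1,1).

Boundary ∂_2: C_2 → C_1 sends each 2-simplex [p,q,r] to [q,r] − [p,r] + [p,q]. For instance
  ∂RTX = TX − RX + RT,
  ∂QTW = TW − QW + QT.
The 27×18 boundary matrix has rank 18 and Smith normal form diag(1,1,1,1,1,1,1,1,1,1,1,1,1,1,1,1,1,2).

Reading off H_k = ker ∂_k / im ∂_{k+1}:

  H_0: rank C_0 − rank ∂_1 = 9 − 8 = 1, and the invariant factors of ∂_1 are all 1, so H_0 ≅ Z.
  H_1: rank ker ∂_1 − rank ∂_2 = (27 − 8) − 18 = 1, and ∂_2 has invariant factor 2 > 1, so H_1 ≅ Z × Z/2.
  H_2: rank ker ∂_2 − rank ∂_3 = (18 − 18) − 0 = 0, and there is no ∂_3, so H_2 ≅ 0.

As a check, the Euler characteristic is 9 − 27 + 18 = 0, which agrees with 1 − 1 + 0 = 0.
(K is a triangulation of the Klein bottle.)

H_0 ≅ Z,  H_1 ≅ Z × Z/2,  H_2 = 0.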